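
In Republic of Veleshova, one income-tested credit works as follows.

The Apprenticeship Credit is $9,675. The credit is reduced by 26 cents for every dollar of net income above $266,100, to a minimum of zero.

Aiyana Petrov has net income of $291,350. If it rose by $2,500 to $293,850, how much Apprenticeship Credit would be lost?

$650

At $291,350 — 26% of the $25,250 excess over $266,100 is $6,565; credit = $9,675 − $6,565 = $3,110.
At $293,850 — 26% of the $27,750 excess over $266,100 is $7,215; credit = $9,675 − $7,215 = $2,460.
Lost: $3,110 − $2,460 = $650.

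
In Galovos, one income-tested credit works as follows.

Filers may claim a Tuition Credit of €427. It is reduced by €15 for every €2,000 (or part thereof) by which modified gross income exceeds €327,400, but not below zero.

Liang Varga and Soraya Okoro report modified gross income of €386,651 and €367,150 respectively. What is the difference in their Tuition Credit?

€127

Liang (€386,651): Tuition Credit: income exceeds €327,400 by €59,251 → 30 increments × €15 = €450 ≥ base, so the credit is €0.
Soraya (€367,150): Tuition Credit: income exceeds €327,400 by €39,750, which is 20 full-or-partial €2,000 increments; reduction = 20 × €15 = €300, leaving €127.
Difference: |€0 − €127| = €127.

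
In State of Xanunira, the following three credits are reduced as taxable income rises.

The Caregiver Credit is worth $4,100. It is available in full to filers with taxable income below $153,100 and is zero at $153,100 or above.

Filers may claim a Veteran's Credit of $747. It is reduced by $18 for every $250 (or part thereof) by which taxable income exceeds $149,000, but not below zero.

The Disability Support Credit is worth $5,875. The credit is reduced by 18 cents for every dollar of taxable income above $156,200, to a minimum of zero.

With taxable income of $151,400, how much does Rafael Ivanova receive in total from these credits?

Caregiver Credit: $151,400 is below the $153,100 cutoff, so the full $4,100 applies.
Veteran's Credit: income exceeds $149,000 by $2,400, which is 10 full-or-partial $250 increments; reduction = 10 × $18 = $180, leaving $567.
Disability Support Credit: $151,400 is at or below the $156,200 threshold, so the full $5,875 applies.
Total: $4,100 + $567 + $5,875 = $10,542.

$10,542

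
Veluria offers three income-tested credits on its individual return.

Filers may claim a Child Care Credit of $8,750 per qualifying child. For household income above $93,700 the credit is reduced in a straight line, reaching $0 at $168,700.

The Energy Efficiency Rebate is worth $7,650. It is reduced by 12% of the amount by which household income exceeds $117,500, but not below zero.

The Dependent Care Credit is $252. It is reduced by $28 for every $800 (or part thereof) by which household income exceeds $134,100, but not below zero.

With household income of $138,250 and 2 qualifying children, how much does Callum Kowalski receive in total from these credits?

$12,349

Child Care Credit: base = 2 × $8,750 = $17,500. $138,250 is $44,550 into a $75,000 phase-out range, leaving 30,450/75,000 of the credit: $17,500 × 30,450/75,000 = $7,105.
Energy Efficiency Rebate: 12% of the $20,750 excess over $117,500 is $2,490; credit = $7,650 − $2,490 = $5,160.
Dependent Care Credit: income exceeds $134,100 by $4,150, which is 6 full-or-partial $800 increments; reduction = 6 × $28 = $168, leaving $84.
Total: $7,105 + $5,160 + $84 = $12,349.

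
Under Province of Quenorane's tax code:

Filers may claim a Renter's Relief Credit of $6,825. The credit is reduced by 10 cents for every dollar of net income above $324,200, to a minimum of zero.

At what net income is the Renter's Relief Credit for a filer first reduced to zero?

The credit falls by 10% of each dollar above $324,200, so it reaches zero when the excess is $6,825 / 10% = $68,250: income = $324,200 + $68,250 = $392,450.

$392,450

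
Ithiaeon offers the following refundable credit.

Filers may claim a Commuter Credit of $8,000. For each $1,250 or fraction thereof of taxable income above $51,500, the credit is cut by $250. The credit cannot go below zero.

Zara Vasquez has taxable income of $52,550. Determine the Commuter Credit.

Commuter Credit: income exceeds $51,500 by $1,050, which is 1 full-or-partial $1,250 increment; reduction = 1 × $250 = $250, leaving $7,750.

$7,750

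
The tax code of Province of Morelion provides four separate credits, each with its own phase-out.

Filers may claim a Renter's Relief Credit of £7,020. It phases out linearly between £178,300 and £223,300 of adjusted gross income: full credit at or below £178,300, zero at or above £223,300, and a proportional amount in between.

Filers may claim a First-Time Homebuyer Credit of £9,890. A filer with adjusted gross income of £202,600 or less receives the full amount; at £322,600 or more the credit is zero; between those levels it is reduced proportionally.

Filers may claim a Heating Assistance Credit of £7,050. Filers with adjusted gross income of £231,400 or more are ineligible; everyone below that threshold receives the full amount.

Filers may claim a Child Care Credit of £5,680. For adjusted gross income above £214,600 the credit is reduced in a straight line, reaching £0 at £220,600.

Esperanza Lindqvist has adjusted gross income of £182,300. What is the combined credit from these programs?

£29,016

Renter's Relief Credit: £182,300 is £4,000 into a £45,000 phase-out range, leaving 41,000/45,000 of the credit: £7,020 × 41,000/45,000 = £6,396.
First-Time Homebuyer Credit: £182,300 is at or below the £202,600 threshold, so the full £9,890 applies.
Heating Assistance Credit: £182,300 is below the £231,400 cutoff, so the full £7,050 applies.
Child Care Credit: £182,300 is at or below the £214,600 threshold, so the full £5,680 applies.
Total: £6,396 + £9,890 + £7,050 + £5,680 = £29,016.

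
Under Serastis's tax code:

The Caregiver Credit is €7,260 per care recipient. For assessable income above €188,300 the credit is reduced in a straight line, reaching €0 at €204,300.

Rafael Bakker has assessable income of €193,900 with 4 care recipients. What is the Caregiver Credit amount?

Caregiver Credit: base = 4 × €7,260 = €29,040. €193,900 is €5,600 into a €16,000 phase-out range, leaving 10,400/16,000 of the credit: €29,040 × 10,400/16,000 = €18,876.

€18,876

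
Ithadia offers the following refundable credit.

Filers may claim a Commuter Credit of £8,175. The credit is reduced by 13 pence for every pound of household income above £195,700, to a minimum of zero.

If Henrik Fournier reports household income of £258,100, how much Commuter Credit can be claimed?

Commuter Credit: 13% of the £62,400 excess over £195,700 is £8,112; credit = £8,175 − £8,112 = £63.

£63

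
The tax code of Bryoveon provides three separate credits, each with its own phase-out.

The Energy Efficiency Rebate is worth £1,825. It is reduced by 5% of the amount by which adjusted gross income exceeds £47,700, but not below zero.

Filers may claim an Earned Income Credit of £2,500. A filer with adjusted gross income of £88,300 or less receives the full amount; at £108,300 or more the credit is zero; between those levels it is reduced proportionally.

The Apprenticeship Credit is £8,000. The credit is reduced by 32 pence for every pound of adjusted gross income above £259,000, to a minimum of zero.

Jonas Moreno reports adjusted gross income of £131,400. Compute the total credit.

Energy Efficiency Rebate: 5% of the £83,700 excess over £47,700 is £4,185 ≥ base, so the credit is £0.
Earned Income Credit: £131,400 is at or above £108,300, so the credit is £0.
Apprenticeship Credit: £131,400 is at or below the £259,000 threshold, so the full £8,000 applies.
Total: £0 + £0 + £8,000 = £8,000.

£8,000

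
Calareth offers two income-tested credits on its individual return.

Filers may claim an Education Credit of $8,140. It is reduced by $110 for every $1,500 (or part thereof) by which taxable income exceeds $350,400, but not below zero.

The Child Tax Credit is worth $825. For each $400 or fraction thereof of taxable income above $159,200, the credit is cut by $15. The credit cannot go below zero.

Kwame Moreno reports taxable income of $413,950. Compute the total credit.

$3,410

Education Credit: income exceeds $350,400 by $63,550, which is 43 full-or-partial $1,500 increments; reduction = 43 × $110 = $4,730, leaving $3,410.
Child Tax Credit: income exceeds $159,200 by $254,750 → 637 increments × $15 = $9,555 ≥ base, so the credit is $0.
Total: $3,410 + $0 = $3,410.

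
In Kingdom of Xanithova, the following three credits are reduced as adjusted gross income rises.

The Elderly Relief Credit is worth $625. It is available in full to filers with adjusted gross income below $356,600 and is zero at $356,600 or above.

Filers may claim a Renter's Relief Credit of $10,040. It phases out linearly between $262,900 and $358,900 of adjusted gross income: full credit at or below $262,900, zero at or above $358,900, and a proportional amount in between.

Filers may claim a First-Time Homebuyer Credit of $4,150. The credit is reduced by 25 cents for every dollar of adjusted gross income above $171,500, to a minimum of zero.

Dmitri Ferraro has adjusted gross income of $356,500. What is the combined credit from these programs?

$876

Elderly Relief Credit: $356,500 is below the $356,600 cutoff, so the full $625 applies.
Renter's Relief Credit: $356,500 is $93,600 into a $96,000 phase-out range, leaving 2,400/96,000 of the credit: $10,040 × 2,400/96,000 = $251.
First-Time Homebuyer Credit: 25% of the $185,000 excess over $171,500 is $46,250 ≥ base, so the credit is $0.
Total: $625 + $251 + $0 = $876.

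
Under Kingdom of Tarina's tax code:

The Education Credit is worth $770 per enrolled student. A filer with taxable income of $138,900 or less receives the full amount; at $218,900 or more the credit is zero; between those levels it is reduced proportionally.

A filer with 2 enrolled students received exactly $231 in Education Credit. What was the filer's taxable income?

Full credit = 2 × $770 = $1,540.
$231 is 231/1,540 of the full $1,540, so 1,309/1,540 of the $80,000 range has been used: income = $138,900 + $80,000 × 1,309/1,540 = $206,900.

$206,900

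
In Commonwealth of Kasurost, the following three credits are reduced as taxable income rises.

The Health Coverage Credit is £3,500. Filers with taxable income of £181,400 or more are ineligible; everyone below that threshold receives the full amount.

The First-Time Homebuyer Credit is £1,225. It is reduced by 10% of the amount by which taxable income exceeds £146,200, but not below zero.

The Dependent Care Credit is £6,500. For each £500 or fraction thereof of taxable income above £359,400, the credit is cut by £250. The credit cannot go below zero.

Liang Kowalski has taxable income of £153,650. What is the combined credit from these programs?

£10,480

Health Coverage Credit: £153,650 is below the £181,400 cutoff, so the full £3,500 applies.
First-Time Homebuyer Credit: 10% of the £7,450 excess over £146,200 is £745; credit = £1,225 − £745 = £480.
Dependent Care Credit: £153,650 is at or below the £359,400 threshold, so the full £6,500 applies.
Total: £3,500 + £480 + £6,500 = £10,480.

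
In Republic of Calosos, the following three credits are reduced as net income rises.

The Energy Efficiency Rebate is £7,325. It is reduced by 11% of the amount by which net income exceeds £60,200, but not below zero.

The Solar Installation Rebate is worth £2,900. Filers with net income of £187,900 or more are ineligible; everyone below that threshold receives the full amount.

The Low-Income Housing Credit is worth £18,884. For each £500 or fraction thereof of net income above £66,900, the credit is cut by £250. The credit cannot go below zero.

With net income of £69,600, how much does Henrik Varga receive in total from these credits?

£26,575

Energy Efficiency Rebate: 11% of the £9,400 excess over £60,200 is £1,034; credit = £7,325 − £1,034 = £6,291.
Solar Installation Rebate: £69,600 is below the £187,900 cutoff, so the full £2,900 applies.
Low-Income Housing Credit: income exceeds £66,900 by £2,700, which is 6 full-or-partial £500 increments; reduction = 6 × £250 = £1,500, leaving £17,384.
Total: £6,291 + £2,900 + £17,384 = £26,575.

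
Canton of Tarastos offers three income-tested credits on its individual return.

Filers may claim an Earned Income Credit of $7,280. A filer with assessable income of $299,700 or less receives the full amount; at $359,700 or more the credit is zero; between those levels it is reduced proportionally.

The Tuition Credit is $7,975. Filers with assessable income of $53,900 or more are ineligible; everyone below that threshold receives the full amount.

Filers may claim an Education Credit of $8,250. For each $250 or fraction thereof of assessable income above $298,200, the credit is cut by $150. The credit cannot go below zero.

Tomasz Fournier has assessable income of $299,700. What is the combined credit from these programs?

$14,630

Earned Income Credit: $299,700 is at or below the $299,700 threshold, so the full $7,280 applies.
Tuition Credit: $299,700 meets or exceeds the $53,900 cutoff, so the credit is $0.
Education Credit: income exceeds $298,200 by $1,500, which is 6 full-or-partial $250 increments; reduction = 6 × $150 = $900, leaving $7,350.
Total: $7,280 + $0 + $7,350 = $14,630.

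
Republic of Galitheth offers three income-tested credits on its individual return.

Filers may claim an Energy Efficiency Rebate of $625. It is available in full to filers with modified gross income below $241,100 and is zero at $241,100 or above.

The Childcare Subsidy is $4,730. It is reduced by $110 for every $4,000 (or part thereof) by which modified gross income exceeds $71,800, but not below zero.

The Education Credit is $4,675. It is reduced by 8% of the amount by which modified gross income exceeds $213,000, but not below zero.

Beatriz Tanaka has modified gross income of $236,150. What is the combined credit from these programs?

Energy Efficiency Rebate: $236,150 is below the $241,100 cutoff, so the full $625 applies.
Childcare Subsidy: income exceeds $71,800 by $164,350, which is 42 full-or-partial $4,000 increments; reduction = 42 × $110 = $4,620, leaving $110.
Education Credit: 8% of the $23,150 excess over $213,000 is $1,852; credit = $4,675 − $1,852 = $2,823.
Total: $625 + $110 + $2,823 = $3,558.

$3,558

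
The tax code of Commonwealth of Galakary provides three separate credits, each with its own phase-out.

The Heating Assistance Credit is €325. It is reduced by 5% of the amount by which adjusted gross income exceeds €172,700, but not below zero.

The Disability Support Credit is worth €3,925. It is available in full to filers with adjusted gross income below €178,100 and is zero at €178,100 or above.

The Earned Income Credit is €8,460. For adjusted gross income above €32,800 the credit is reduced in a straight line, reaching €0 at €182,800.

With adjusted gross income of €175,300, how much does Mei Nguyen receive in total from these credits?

€4,543

Heating Assistance Credit: 5% of the €2,600 excess over €172,700 is €130; credit = €325 − €130 = €195.
Disability Support Credit: €175,300 is below the €178,100 cutoff, so the full €3,925 applies.
Earned Income Credit: €175,300 is €142,500 into a €150,000 phase-out range, leaving 7,500/150,000 of the credit: €8,460 × 7,500/150,000 = €423.
Total: €195 + €3,925 + €423 = €4,543.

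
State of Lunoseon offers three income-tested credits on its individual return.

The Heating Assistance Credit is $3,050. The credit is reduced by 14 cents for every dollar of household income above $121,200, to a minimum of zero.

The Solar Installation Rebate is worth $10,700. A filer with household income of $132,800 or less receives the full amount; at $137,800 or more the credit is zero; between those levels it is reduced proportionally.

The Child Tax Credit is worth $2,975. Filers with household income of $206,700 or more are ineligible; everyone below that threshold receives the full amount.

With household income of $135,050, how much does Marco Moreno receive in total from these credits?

Heating Assistance Credit: 14% of the $13,850 excess over $121,200 is $1,939; credit = $3,050 − $1,939 = $1,111.
Solar Installation Rebate: $135,050 is $2,250 into a $5,000 phase-out range, leaving 2,750/5,000 of the credit: $10,700 × 2,750/5,000 = $5,885.
Child Tax Credit: $135,050 is below the $206,700 cutoff, so the full $2,975 applies.
Total: $1,111 + $5,885 + $2,975 = $9,971.

$9,971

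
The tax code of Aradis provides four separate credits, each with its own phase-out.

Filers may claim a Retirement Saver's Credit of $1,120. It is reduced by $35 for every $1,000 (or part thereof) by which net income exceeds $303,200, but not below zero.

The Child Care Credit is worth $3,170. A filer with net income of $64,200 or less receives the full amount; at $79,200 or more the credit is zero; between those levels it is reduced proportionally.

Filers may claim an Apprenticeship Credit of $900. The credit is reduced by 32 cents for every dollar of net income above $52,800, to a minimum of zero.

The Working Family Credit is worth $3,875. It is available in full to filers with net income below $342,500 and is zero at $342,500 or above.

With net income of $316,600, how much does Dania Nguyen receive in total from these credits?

$4,505

Retirement Saver's Credit: income exceeds $303,200 by $13,400, which is 14 full-or-partial $1,000 increments; reduction = 14 × $35 = $490, leaving $630.
Child Care Credit: $316,600 is at or above $79,200, so the credit is $0.
Apprenticeship Credit: 32% of the $263,800 excess over $52,800 is $84,416 ≥ base, so the credit is $0.
Working Family Credit: $316,600 is below the $342,500 cutoff, so the full $3,875 applies.
Total: $630 + $0 + $0 + $3,875 = $4,505.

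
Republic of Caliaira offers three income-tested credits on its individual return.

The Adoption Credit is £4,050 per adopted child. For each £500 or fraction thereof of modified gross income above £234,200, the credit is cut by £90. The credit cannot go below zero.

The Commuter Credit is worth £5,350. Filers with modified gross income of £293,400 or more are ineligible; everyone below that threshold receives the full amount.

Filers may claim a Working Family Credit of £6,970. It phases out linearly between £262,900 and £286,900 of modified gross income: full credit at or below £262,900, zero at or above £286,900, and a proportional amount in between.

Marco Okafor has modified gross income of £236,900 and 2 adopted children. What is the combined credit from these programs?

£19,880

Adoption Credit: base = 2 × £4,050 = £8,100. income exceeds £234,200 by £2,700, which is 6 full-or-partial £500 increments; reduction = 6 × £90 = £540, leaving £7,560.
Commuter Credit: £236,900 is below the £293,400 cutoff, so the full £5,350 applies.
Working Family Credit: £236,900 is at or below the £262,900 threshold, so the full £6,970 applies.
Total: £7,560 + £5,350 + £6,970 = £19,880.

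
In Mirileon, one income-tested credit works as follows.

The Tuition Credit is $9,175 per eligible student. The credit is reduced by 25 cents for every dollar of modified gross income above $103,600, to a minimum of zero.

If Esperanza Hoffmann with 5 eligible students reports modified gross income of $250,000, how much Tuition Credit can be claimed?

Tuition Credit: base = 5 × $9,175 = $45,875. 25% of the $146,400 excess over $103,600 is $36,600; credit = $45,875 − $36,600 = $9,275.

$9,275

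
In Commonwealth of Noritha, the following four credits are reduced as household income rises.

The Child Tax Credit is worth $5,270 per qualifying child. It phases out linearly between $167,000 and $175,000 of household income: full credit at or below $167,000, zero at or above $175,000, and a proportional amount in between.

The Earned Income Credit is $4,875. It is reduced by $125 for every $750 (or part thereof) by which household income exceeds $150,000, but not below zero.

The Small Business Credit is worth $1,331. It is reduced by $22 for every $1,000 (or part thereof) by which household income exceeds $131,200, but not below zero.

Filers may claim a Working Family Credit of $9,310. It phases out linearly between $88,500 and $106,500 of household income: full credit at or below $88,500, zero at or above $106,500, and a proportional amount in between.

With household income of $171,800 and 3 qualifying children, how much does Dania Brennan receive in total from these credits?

$7,878

Child Tax Credit: base = 3 × $5,270 = $15,810. $171,800 is $4,800 into a $8,000 phase-out range, leaving 3,200/8,000 of the credit: $15,810 × 3,200/8,000 = $6,324.
Earned Income Credit: income exceeds $150,000 by $21,800, which is 30 full-or-partial $750 increments; reduction = 30 × $125 = $3,750, leaving $1,125.
Small Business Credit: income exceeds $131,200 by $40,600, which is 41 full-or-partial $1,000 increments; reduction = 41 × $22 = $902, leaving $429.
Working Family Credit: $171,800 is at or above $106,500, so the credit is $0.
Total: $6,324 + $1,125 + $429 + $0 = $7,878.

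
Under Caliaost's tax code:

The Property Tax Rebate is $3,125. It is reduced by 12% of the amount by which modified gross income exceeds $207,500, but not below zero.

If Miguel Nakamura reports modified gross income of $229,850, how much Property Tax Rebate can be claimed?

Property Tax Rebate: 12% of the $22,350 excess over $207,500 is $2,682; credit = $3,125 − $2,682 = $443.

$443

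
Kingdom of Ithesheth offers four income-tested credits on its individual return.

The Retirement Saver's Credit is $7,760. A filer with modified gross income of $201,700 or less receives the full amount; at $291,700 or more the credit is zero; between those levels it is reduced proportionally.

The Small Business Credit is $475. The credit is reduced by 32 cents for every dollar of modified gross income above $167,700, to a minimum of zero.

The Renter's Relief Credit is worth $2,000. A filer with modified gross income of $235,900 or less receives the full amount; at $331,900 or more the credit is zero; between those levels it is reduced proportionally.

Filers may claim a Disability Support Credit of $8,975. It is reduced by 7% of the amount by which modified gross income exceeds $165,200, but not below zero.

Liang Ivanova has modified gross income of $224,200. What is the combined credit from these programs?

$12,665

Retirement Saver's Credit: $224,200 is $22,500 into a $90,000 phase-out range, leaving 67,500/90,000 of the credit: $7,760 × 67,500/90,000 = $5,820.
Small Business Credit: 32% of the $56,500 excess over $167,700 is $18,080 ≥ base, so the credit is $0.
Renter's Relief Credit: $224,200 is at or below the $235,900 threshold, so the full $2,000 applies.
Disability Support Credit: 7% of the $59,000 excess over $165,200 is $4,130; credit = $8,975 − $4,130 = $4,845.
Total: $5,820 + $0 + $2,000 + $4,845 = $12,665.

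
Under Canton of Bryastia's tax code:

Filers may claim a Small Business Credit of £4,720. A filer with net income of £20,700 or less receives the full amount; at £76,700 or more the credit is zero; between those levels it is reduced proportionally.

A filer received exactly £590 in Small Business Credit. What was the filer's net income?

£69,700

£590 is 590/4,720 of the full £4,720, so 4,130/4,720 of the £56,000 range has been used: income = £20,700 + £56,000 × 4,130/4,720 = £69,700.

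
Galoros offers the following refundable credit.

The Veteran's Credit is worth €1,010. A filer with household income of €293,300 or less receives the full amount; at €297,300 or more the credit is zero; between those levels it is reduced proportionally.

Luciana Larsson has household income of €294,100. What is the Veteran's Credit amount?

Veteran's Credit: €294,100 is €800 into a €4,000 phase-out range, leaving 3,200/4,000 of the credit: €1,010 × 3,200/4,000 = €808.

€808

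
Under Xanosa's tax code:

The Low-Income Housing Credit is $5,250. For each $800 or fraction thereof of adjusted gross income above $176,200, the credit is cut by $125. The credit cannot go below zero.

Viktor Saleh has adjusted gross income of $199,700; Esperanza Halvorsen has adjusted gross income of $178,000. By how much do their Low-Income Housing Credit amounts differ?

$3,375

Viktor ($199,700): Low-Income Housing Credit: income exceeds $176,200 by $23,500, which is 30 full-or-partial $800 increments; reduction = 30 × $125 = $3,750, leaving $1,500.
Esperanza ($178,000): Low-Income Housing Credit: income exceeds $176,200 by $1,800, which is 3 full-or-partial $800 increments; reduction = 3 × $125 = $375, leaving $4,875.
Difference: |$1,500 − $4,875| = $3,375.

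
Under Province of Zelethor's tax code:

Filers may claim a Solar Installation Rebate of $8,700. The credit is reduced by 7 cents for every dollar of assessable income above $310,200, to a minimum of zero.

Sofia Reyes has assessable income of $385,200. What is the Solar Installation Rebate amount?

Solar Installation Rebate: 7% of the $75,000 excess over $310,200 is $5,250; credit = $8,700 − $5,250 = $3,450.

$3,450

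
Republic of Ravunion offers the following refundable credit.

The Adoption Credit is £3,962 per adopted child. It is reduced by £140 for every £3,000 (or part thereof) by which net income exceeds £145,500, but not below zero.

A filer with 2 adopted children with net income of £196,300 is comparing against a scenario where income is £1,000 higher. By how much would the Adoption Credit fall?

At £196,300 — base = 2 × £3,962 = £7,924. income exceeds £145,500 by £50,800, which is 17 full-or-partial £3,000 increments; reduction = 17 × £140 = £2,380, leaving £5,544.
At £197,300 — base = 2 × £3,962 = £7,924. income exceeds £145,500 by £51,800, which is 18 full-or-partial £3,000 increments; reduction = 18 × £140 = £2,520, leaving £5,404.
Lost: £5,544 − £5,404 = £140.

£140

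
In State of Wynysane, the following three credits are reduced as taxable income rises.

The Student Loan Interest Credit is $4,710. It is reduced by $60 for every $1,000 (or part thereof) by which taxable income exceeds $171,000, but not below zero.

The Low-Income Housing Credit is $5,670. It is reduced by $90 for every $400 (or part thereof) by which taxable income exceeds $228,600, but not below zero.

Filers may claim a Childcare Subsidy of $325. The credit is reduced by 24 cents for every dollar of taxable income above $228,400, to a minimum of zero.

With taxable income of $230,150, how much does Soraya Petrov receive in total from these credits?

Student Loan Interest Credit: income exceeds $171,000 by $59,150, which is 60 full-or-partial $1,000 increments; reduction = 60 × $60 = $3,600, leaving $1,110.
Low-Income Housing Credit: income exceeds $228,600 by $1,550, which is 4 full-or-partial $400 increments; reduction = 4 × $90 = $360, leaving $5,310.
Childcare Subsidy: 24% of the $1,750 excess over $228,400 is $420 ≥ base, so the credit is $0.
Total: $1,110 + $5,310 + $0 = $6,420.

$6,420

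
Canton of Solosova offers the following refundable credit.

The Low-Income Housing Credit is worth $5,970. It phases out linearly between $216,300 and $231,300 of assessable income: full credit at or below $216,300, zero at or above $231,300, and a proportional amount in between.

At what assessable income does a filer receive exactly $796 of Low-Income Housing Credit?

$229,300

$796 is 796/5,970 of the full $5,970, so 5,174/5,970 of the $15,000 range has been used: income = $216,300 + $15,000 × 5,174/5,970 = $229,300.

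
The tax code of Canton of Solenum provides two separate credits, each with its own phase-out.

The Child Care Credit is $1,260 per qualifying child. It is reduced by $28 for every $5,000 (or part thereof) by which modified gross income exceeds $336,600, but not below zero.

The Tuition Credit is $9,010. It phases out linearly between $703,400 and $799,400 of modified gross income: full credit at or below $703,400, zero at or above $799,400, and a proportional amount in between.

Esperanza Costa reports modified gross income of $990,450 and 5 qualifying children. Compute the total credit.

$2,632

Child Care Credit: base = 5 × $1,260 = $6,300. income exceeds $336,600 by $653,850, which is 131 full-or-partial $5,000 increments; reduction = 131 × $28 = $3,668, leaving $2,632.
Tuition Credit: $990,450 is at or above $799,400, so the credit is $0.
Total: $2,632 + $0 = $2,632.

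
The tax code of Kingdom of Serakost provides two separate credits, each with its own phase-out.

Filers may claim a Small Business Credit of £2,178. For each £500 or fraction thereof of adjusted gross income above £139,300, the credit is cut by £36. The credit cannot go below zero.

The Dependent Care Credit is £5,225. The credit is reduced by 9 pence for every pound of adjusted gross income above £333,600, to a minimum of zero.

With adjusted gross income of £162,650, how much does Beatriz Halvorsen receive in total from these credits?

£5,711

Small Business Credit: income exceeds £139,300 by £23,350, which is 47 full-or-partial £500 increments; reduction = 47 × £36 = £1,692, leaving £486.
Dependent Care Credit: £162,650 is at or below the £333,600 threshold, so the full £5,225 applies.
Total: £486 + £5,225 = £5,711.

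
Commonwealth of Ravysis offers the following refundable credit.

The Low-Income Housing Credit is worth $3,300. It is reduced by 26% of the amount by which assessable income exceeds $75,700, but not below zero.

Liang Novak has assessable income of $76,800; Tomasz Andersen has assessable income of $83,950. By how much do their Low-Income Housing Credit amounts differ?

Liang ($76,800): Low-Income Housing Credit: 26% of the $1,100 excess over $75,700 is $286; credit = $3,300 − $286 = $3,014.
Tomasz ($83,950): Low-Income Housing Credit: 26% of the $8,250 excess over $75,700 is $2,145; credit = $3,300 − $2,145 = $1,155.
Difference: |$3,014 − $1,155| = $1,859.

$1,859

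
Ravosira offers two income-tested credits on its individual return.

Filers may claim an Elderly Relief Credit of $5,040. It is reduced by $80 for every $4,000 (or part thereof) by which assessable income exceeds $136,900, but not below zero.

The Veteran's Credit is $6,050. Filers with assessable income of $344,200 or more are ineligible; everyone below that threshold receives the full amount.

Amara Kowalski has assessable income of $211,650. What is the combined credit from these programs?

Elderly Relief Credit: income exceeds $136,900 by $74,750, which is 19 full-or-partial $4,000 increments; reduction = 19 × $80 = $1,520, leaving $3,520.
Veteran's Credit: $211,650 is below the $344,200 cutoff, so the full $6,050 applies.
Total: $3,520 + $6,050 = $9,570.

$9,570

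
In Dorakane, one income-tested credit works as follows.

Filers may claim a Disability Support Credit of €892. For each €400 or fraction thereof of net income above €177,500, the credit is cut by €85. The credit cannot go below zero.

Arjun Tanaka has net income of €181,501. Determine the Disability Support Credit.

Disability Support Credit: income exceeds €177,500 by €4,001 → 11 increments × €85 = €935 ≥ base, so the credit is €0.

€0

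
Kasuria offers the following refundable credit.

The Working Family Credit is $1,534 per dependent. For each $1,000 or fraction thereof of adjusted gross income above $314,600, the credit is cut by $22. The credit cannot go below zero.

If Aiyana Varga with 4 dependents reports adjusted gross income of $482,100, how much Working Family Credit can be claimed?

$2,440

Working Family Credit: base = 4 × $1,534 = $6,136. income exceeds $314,600 by $167,500, which is 168 full-or-partial $1,000 increments; reduction = 168 × $22 = $3,696, leaving $2,440.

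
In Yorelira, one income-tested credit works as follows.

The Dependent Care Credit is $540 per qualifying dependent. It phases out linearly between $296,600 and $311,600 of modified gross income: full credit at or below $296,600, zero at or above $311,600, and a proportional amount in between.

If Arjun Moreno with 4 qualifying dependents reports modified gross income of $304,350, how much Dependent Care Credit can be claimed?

$1,044

Dependent Care Credit: base = 4 × $540 = $2,160. $304,350 is $7,750 into a $15,000 phase-out range, leaving 7,250/15,000 of the credit: $2,160 × 7,250/15,000 = $1,044.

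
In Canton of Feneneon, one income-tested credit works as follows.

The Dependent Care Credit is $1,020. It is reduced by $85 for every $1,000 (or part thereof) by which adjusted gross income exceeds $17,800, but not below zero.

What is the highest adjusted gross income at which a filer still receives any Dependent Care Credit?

$28,800

After 11 increments the reduction is 11 × $85 = $935, leaving $85; one more increment wipes it out. Increment 11 ends at excess 11 × $1,000 = $11,000, so the highest qualifying income is $17,800 + $11,000 = $28,800.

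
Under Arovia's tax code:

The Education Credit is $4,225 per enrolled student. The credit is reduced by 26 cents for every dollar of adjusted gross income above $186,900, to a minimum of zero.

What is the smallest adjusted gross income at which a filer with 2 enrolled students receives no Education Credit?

$219,400

Full credit = 2 × $4,225 = $8,450.
The credit falls by 26% of each dollar above $186,900, so it reaches zero when the excess is $8,450 / 26% = $32,500: income = $186,900 + $32,500 = $219,400.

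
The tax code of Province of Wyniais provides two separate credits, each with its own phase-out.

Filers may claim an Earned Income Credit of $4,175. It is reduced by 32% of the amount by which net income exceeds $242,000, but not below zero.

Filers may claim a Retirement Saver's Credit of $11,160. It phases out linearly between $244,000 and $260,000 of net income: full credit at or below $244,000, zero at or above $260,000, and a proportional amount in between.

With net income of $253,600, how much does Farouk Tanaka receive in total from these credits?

$4,927

Earned Income Credit: 32% of the $11,600 excess over $242,000 is $3,712; credit = $4,175 − $3,712 = $463.
Retirement Saver's Credit: $253,600 is $9,600 into a $16,000 phase-out range, leaving 6,400/16,000 of the credit: $11,160 × 6,400/16,000 = $4,464.
Total: $463 + $4,464 = $4,927.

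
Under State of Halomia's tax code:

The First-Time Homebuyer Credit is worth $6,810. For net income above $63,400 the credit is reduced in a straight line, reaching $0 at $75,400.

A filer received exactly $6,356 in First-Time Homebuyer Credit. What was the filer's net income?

$64,200

$6,356 is 6,356/6,810 of the full $6,810, so 454/6,810 of the $12,000 range has been used: income = $63,400 + $12,000 × 454/6,810 = $64,200.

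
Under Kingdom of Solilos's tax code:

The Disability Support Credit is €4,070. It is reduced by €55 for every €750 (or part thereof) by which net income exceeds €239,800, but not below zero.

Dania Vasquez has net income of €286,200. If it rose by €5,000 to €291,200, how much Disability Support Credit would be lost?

€385

At €286,200 — income exceeds €239,800 by €46,400, which is 62 full-or-partial €750 increments; reduction = 62 × €55 = €3,410, leaving €660.
At €291,200 — income exceeds €239,800 by €51,400, which is 69 full-or-partial €750 increments; reduction = 69 × €55 = €3,795, leaving €275.
Lost: €660 − €275 = €385.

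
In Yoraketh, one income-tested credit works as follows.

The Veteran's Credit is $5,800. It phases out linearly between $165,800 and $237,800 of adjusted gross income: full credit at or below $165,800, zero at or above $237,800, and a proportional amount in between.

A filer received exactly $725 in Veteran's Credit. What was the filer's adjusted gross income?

$725 is 725/5,800 of the full $5,800, so 5,075/5,800 of the $72,000 range has been used: income = $165,800 + $72,000 × 5,075/5,800 = $228,800.

$228,800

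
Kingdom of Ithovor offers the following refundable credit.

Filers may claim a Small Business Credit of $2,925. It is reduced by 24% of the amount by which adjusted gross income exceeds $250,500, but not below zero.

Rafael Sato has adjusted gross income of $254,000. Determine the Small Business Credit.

Small Business Credit: 24% of the $3,500 excess over $250,500 is $840; credit = $2,925 − $840 = $2,085.

$2,085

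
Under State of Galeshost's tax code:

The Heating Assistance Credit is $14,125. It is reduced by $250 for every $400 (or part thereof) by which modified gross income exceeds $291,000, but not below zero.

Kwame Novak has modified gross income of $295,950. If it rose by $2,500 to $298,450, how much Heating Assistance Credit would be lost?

At $295,950 — income exceeds $291,000 by $4,950, which is 13 full-or-partial $400 increments; reduction = 13 × $250 = $3,250, leaving $10,875.
At $298,450 — income exceeds $291,000 by $7,450, which is 19 full-or-partial $400 increments; reduction = 19 × $250 = $4,750, leaving $9,375.
Lost: $10,875 − $9,375 = $1,500.

$1,500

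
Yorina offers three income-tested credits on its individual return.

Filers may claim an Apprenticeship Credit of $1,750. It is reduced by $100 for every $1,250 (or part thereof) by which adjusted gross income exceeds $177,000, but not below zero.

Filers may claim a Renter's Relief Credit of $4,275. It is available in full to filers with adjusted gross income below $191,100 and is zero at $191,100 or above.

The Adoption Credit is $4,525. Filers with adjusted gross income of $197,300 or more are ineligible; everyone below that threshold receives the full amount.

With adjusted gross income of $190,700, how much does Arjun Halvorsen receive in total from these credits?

Apprenticeship Credit: income exceeds $177,000 by $13,700, which is 11 full-or-partial $1,250 increments; reduction = 11 × $100 = $1,100, leaving $650.
Renter's Relief Credit: $190,700 is below the $191,100 cutoff, so the full $4,275 applies.
Adoption Credit: $190,700 is below the $197,300 cutoff, so the full $4,525 applies.
Total: $650 + $4,275 + $4,525 = $9,450.

$9,450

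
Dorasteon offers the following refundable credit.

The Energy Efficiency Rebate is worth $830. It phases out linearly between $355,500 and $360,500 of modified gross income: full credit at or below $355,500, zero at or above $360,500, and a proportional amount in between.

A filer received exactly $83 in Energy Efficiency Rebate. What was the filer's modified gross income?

$360,000

$83 is 83/830 of the full $830, so 747/830 of the $5,000 range has been used: income = $355,500 + $5,000 × 747/830 = $360,000.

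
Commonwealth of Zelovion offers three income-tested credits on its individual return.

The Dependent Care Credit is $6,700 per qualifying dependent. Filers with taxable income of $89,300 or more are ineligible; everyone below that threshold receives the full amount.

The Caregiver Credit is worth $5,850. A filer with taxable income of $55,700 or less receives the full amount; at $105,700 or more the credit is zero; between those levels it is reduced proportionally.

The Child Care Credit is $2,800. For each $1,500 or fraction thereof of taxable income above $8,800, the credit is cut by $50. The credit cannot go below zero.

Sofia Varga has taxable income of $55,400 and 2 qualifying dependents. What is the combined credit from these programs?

$20,450

Dependent Care Credit: base = 2 × $6,700 = $13,400. $55,400 is below the $89,300 cutoff, so the full $13,400 applies.
Caregiver Credit: $55,400 is at or below the $55,700 threshold, so the full $5,850 applies.
Child Care Credit: income exceeds $8,800 by $46,600, which is 32 full-or-partial $1,500 increments; reduction = 32 × $50 = $1,600, leaving $1,200.
Total: $13,400 + $5,850 + $1,200 = $20,450.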